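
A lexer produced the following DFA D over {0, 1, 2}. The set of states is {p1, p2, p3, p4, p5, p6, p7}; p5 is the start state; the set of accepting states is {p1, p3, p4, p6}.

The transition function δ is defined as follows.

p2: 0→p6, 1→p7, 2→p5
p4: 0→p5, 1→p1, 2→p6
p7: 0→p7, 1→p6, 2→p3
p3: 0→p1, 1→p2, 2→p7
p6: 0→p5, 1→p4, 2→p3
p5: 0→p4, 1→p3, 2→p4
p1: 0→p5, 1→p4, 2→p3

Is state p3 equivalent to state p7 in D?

Every state is reachable, so we keep all 7.
Start with accepting vs non-accepting: {p1,p3,p4,p6} | {p2,p5,p7}.
On input 0, block {p1,p3,p4,p6} splits into {p1,p4,p6} and {p3}.
On input 2, block {p1,p4,p6} splits into {p1,p6} and {p4}.
Split {p2,p5,p7} by δ(·,0) → {p2} and {p5} and {p7}.
The partition is now stable with 6 blocks: {p1,p6} | {p2} | {p3} | {p4} | {p5} | {p7}.
p3 and p7 end up in different blocks, so they are distinguishable. For instance, the string 'ε' is accepted from only p3.

No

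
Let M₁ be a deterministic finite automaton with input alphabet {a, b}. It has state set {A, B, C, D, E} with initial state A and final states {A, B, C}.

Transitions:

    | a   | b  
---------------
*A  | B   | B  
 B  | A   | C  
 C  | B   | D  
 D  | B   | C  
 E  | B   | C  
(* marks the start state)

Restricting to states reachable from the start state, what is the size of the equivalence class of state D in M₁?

1

Reachable states from the start: {A,B,C,D}. Unreachable: {E} — drop them.
Initial partition by acceptance: {A,B,C} | {D}.
Refine {A,B,C} on symbol b: members go to different blocks, giving {A,B} and {C}.
On input b, block {A,B} splits into {A} and {B}.
No further refinement is possible. Final partition (4 blocks): {A} | {D} | {C} | {B}.
State D belongs to the block {D}, which has 1 states.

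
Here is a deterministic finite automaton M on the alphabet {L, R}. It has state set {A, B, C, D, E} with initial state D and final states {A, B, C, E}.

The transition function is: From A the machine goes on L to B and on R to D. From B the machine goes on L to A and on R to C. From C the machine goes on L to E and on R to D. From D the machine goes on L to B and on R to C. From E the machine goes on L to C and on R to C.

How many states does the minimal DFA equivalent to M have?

All states are reachable from the start state.
P0 = {A,B,C,E} | {D}.
Refine {A,B,C,E} on symbol R: members go to different blocks, giving {A,C} and {B,E}.
The partition is now stable with 3 blocks: {A,C} | {D} | {B,E}.

3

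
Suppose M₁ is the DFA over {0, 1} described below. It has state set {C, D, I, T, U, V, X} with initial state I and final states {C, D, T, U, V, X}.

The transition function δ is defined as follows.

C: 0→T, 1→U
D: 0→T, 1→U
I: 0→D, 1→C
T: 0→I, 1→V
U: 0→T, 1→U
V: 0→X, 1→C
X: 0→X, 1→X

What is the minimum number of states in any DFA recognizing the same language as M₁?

All states are reachable from the start state.
Start with accepting vs non-accepting: {C,D,T,U,V,X} | {I}.
Split {C,D,T,U,V,X} by δ(·,0) → {C,D,U,V,X} and {T}.
On input 0, block {C,D,U,V,X} splits into {C,D,U} and {V,X}.
On input 1, block {V,X} splits into {X} and {V}.
Stable partition: {C,D,U} | {I} | {T} | {X} | {V} — 5 equivalence classes.

5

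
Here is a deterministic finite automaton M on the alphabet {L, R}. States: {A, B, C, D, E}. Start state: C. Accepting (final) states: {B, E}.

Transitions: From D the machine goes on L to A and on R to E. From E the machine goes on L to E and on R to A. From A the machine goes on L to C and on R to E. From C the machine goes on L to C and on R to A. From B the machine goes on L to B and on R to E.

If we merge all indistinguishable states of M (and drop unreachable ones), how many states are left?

Reachable states from the start: {A,C,E}. Unreachable: {B,D} — drop them.
Start with accepting vs non-accepting: {E} | {A,C}.
Split {A,C} by δ(·,R) → {A} and {C}.
The partition is now stable with 3 blocks: {E} | {A} | {C}.

3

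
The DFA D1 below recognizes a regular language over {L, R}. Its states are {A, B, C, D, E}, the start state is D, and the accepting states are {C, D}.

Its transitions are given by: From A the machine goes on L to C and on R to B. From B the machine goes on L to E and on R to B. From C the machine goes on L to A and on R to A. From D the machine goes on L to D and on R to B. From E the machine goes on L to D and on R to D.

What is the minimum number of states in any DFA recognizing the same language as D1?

Reachable states from the start: {B,D,E}. Unreachable: {A,C} — drop them.
Start with accepting vs non-accepting: {D} | {B,E}.
Split {B,E} by δ(·,L) → {B} and {E}.
Stable partition: {D} | {B} | {E} — 3 equivalence classes.

3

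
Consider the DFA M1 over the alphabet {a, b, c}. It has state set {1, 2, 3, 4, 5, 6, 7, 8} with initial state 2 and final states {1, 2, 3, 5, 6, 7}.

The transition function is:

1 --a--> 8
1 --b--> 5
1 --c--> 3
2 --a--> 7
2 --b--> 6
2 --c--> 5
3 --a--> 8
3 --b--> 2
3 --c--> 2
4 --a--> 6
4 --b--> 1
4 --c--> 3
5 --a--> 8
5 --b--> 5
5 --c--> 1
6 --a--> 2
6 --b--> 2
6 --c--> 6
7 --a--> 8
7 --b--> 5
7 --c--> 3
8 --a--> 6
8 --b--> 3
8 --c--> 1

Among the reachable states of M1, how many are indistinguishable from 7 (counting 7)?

2

States {4} cannot be reached from the start state, so discard them.
Initial partition by acceptance: {1,2,3,5,6,7} | {8}.
Split {1,2,3,5,6,7} by δ(·,a) → {1,3,5,7} and {2,6}.
Refine {1,3,5,7} on symbol b: members go to different blocks, giving {1,5,7} and {3}.
Split {1,5,7} by δ(·,c) → {1,7} and {5}.
Split {2,6} by δ(·,a) → {2} and {6}.
No further refinement is possible. Final partition (6 blocks): {1,7} | {8} | {2} | {3} | {5} | {6}.
The equivalence class containing 7 is {1,7}, of size 2.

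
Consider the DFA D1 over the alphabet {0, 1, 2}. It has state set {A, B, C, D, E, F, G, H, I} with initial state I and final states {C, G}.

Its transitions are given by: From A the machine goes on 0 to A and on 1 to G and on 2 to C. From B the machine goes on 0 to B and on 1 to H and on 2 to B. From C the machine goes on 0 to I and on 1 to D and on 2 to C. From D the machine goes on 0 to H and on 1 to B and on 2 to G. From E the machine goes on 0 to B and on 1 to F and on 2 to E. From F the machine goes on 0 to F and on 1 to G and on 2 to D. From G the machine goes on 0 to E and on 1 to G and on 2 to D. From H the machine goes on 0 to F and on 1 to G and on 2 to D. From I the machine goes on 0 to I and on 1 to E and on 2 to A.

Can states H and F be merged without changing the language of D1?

Start with accepting vs non-accepting: {C,G} | {A,B,D,E,F,H,I}.
Split {C,G} by δ(·,1) → {C} and {G}.
Split {A,B,D,E,F,H,I} by δ(·,1) → {B,D,E,I} and {A,F,H}.
On input 0, block {B,D,E,I} splits into {B,E,I} and {D}.
On input 1, block {B,E,I} splits into {B,E} and {I}.
Refine {A,F,H} on symbol 2: members go to different blocks, giving {F,H} and {A}.
Stable partition: {C} | {B,E} | {G} | {F,H} | {D} | {I} | {A} — 7 equivalence classes.
H and F lie in the same block of the stable partition, so they are equivalent — no string distinguishes them.

Yes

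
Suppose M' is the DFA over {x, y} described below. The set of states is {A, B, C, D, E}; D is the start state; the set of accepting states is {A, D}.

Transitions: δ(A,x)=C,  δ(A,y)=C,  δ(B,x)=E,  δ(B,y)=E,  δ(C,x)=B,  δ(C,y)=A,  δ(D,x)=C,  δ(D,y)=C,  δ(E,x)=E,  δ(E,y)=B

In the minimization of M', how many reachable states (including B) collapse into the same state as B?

Every state is reachable, so we keep all 5.
P0 = {A,D} | {B,C,E}.
On input y, block {B,C,E} splits into {B,E} and {C}.
The partition is now stable with 3 blocks: {A,D} | {B,E} | {C}.
State B belongs to the block {B,E}, which has 2 states.

2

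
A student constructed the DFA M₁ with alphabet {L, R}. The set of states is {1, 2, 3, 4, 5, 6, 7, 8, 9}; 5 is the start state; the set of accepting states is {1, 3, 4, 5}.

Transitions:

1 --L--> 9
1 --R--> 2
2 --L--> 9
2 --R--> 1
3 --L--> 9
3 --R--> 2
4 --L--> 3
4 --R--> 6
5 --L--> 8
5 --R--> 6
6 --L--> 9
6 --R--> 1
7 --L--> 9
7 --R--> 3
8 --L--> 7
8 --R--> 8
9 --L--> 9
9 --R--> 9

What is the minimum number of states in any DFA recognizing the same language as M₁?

5

Reachable states from the start: {1,2,3,5,6,7,8,9}. Unreachable: {4} — drop them.
Initial partition by acceptance: {1,3,5} | {2,6,7,8,9}.
On input R, block {2,6,7,8,9} splits into {2,6,7} and {8,9}.
Split {8,9} by δ(·,L) → {8} and {9}.
Refine {1,3,5} on symbol L: members go to different blocks, giving {1,3} and {5}.
Stable partition: {1,3} | {2,6,7} | {8} | {9} | {5} — 5 equivalence classes.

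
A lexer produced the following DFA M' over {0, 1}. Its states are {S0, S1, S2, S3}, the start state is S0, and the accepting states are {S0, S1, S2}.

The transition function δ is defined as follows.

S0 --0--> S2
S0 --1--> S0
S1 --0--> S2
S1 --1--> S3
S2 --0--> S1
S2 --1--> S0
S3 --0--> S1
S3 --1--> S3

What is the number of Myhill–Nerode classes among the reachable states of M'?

Initial partition by acceptance: {S0,S1,S2} | {S3}.
Split {S0,S1,S2} by δ(·,1) → {S0,S2} and {S1}.
Split {S0,S2} by δ(·,0) → {S0} and {S2}.
No further refinement is possible. Final partition (4 blocks): {S0} | {S3} | {S1} | {S2}.

4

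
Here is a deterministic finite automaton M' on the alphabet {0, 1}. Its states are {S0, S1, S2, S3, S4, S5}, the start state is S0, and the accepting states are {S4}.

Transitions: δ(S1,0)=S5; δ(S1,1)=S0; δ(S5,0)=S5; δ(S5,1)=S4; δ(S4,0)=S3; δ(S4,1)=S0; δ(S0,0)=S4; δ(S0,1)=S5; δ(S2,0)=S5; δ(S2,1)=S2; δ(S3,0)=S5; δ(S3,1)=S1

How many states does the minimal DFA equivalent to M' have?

5

States {S2} cannot be reached from the start state, so discard them.
Initial partition by acceptance: {S4} | {S0,S1,S3,S5}.
On input 0, block {S0,S1,S3,S5} splits into {S1,S3,S5} and {S0}.
Refine {S1,S3,S5} on symbol 1: members go to different blocks, giving {S1} and {S3} and {S5}.
No further refinement is possible. Final partition (5 blocks): {S4} | {S1} | {S0} | {S3} | {S5}.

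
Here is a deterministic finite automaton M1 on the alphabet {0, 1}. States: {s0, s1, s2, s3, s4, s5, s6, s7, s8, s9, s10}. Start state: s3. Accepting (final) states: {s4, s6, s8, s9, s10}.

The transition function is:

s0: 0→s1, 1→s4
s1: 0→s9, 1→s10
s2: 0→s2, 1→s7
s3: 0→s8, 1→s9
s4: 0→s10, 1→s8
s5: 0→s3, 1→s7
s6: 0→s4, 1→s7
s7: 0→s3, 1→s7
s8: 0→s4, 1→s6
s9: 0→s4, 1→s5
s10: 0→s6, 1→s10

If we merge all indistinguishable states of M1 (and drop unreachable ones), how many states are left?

6

States {s0,s1,s2} cannot be reached from the start state, so discard them.
Initial partition by acceptance: {s4,s6,s8,s9,s10} | {s3,s5,s7}.
Split {s4,s6,s8,s9,s10} by δ(·,1) → {s4,s8,s10} and {s6,s9}.
On input 0, block {s4,s8,s10} splits into {s4,s8} and {s10}.
On input 0, block {s4,s8} splits into {s4} and {s8}.
Split {s3,s5,s7} by δ(·,0) → {s5,s7} and {s3}.
Stable partition: {s4} | {s5,s7} | {s6,s9} | {s10} | {s8} | {s3} — 6 equivalence classes.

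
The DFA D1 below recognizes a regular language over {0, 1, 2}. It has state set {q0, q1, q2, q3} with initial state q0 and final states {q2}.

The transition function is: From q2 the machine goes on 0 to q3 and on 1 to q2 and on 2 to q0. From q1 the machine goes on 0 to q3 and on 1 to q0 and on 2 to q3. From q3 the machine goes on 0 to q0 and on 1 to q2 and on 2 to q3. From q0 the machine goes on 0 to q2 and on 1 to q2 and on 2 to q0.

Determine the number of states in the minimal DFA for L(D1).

First remove the unreachable states {q1}; 3 states remain.
P0 = {q2} | {q0,q3}.
Split {q0,q3} by δ(·,0) → {q0} and {q3}.
The partition is now stable with 3 blocks: {q2} | {q0} | {q3}.

3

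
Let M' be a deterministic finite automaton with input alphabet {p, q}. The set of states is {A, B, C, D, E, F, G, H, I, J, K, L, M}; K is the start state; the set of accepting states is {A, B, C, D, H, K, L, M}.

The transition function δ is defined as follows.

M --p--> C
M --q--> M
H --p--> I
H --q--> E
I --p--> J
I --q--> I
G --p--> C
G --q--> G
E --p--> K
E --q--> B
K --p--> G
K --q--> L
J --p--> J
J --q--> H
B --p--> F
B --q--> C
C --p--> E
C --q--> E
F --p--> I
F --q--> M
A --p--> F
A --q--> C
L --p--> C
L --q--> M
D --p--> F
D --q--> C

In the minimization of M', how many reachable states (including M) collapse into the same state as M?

First remove the unreachable states {A,D}; 11 states remain.
P0 = {B,C,H,K,L,M} | {E,F,G,I,J}.
On input p, block {B,C,H,K,L,M} splits into {B,C,H,K} and {L,M}.
Split {B,C,H,K} by δ(·,q) → {C,H} and {B} and {K}.
Split {E,F,G,I,J} by δ(·,p) → {F,I,J} and {E} and {G}.
Split {C,H} by δ(·,p) → {C} and {H}.
Split {F,I,J} by δ(·,q) → {F} and {I} and {J}.
The partition is now stable with 10 blocks: {C} | {F} | {L,M} | {B} | {K} | {E} | {G} | {H} | {I} | {J}.
State M belongs to the block {L,M}, which has 2 states.

2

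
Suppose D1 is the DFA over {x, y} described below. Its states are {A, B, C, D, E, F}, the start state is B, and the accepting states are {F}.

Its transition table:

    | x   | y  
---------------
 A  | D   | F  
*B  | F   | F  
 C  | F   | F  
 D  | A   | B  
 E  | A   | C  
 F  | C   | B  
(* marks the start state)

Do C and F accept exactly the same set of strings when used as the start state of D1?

Reachable states from the start: {B,C,F}. Unreachable: {A,D,E} — drop them.
Initial partition by acceptance: {F} | {B,C}.
No further refinement is possible. Final partition (2 blocks): {F} | {B,C}.
C and F end up in different blocks, so they are distinguishable. For instance, the string 'ε' is accepted from only F.

No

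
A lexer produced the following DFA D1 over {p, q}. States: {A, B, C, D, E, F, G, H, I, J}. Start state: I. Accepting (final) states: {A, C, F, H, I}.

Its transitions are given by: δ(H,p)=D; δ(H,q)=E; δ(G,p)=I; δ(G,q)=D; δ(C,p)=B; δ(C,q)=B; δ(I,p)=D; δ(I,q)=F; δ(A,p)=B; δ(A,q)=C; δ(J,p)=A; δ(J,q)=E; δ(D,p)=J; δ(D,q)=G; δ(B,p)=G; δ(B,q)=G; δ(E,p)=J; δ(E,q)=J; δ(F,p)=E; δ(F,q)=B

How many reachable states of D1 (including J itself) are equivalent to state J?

2

States {H} cannot be reached from the start state, so discard them.
Start with accepting vs non-accepting: {A,C,F,I} | {B,D,E,G,J}.
Refine {A,C,F,I} on symbol q: members go to different blocks, giving {A,I} and {C,F}.
Split {B,D,E,G,J} by δ(·,p) → {B,D,E} and {G,J}.
No further refinement is possible. Final partition (4 blocks): {A,I} | {B,D,E} | {C,F} | {G,J}.
The equivalence class containing J is {G,J}, of size 2.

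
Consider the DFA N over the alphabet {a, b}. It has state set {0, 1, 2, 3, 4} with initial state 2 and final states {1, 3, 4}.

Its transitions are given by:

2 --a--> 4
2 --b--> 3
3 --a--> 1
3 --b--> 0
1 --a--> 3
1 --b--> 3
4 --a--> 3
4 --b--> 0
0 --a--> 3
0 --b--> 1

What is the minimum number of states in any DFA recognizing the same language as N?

5

Every state is reachable, so we keep all 5.
Initial partition by acceptance: {1,3,4} | {0,2}.
Refine {1,3,4} on symbol b: members go to different blocks, giving {3,4} and {1}.
Refine {3,4} on symbol a: members go to different blocks, giving {3} and {4}.
Split {0,2} by δ(·,a) → {0} and {2}.
No further refinement is possible. Final partition (5 blocks): {3} | {0} | {1} | {4} | {2}.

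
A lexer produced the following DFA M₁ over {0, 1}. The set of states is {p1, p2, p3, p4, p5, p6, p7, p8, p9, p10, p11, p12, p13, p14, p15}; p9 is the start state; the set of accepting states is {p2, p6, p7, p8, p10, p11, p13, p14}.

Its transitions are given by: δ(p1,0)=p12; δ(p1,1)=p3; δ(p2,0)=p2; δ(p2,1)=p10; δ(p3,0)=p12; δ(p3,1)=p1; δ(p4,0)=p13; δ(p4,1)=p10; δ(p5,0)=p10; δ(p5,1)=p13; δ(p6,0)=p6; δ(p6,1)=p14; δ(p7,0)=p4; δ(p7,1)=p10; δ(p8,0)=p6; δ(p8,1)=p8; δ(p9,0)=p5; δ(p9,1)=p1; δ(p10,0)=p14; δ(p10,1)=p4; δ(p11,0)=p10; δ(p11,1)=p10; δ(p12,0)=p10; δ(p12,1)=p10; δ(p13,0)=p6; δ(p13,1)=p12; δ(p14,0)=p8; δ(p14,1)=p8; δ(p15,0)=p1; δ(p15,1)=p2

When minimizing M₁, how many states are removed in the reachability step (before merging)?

4

Starting at p9 and following transitions, the reachable set is {p1, p3, p4, p5, p6, p8, p9, p10, p12, p13, p14}. That leaves p2, p7, p11, p15 unreachable — 4 in total.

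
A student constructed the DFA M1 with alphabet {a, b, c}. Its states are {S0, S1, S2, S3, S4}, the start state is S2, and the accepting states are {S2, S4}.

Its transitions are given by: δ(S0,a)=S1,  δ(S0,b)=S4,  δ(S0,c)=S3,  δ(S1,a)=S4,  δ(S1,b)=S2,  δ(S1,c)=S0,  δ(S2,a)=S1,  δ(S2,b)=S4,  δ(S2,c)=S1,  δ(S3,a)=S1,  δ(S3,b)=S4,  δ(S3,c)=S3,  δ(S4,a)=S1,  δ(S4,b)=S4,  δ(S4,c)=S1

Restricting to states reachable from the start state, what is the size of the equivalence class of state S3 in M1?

Start with accepting vs non-accepting: {S2,S4} | {S0,S1,S3}.
On input a, block {S0,S1,S3} splits into {S0,S3} and {S1}.
Stable partition: {S2,S4} | {S0,S3} | {S1} — 3 equivalence classes.
State S3 belongs to the block {S0,S3}, which has 2 states.

2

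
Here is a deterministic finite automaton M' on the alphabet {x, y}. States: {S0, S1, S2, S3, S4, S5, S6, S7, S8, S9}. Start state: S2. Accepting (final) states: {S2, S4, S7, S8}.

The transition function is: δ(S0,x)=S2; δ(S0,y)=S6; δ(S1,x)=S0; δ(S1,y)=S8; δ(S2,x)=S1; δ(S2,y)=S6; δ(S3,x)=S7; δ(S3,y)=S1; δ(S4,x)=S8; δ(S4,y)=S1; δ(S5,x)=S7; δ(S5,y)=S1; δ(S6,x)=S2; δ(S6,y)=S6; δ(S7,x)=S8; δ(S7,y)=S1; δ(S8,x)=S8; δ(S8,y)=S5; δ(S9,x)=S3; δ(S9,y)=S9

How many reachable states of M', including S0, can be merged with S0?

States {S3,S4,S9} cannot be reached from the start state, so discard them.
P0 = {S2,S7,S8} | {S0,S1,S5,S6}.
Split {S2,S7,S8} by δ(·,x) → {S7,S8} and {S2}.
Refine {S0,S1,S5,S6} on symbol x: members go to different blocks, giving {S0,S6} and {S1} and {S5}.
Refine {S7,S8} on symbol y: members go to different blocks, giving {S7} and {S8}.
Stable partition: {S7} | {S0,S6} | {S2} | {S1} | {S5} | {S8} — 6 equivalence classes.
The equivalence class containing S0 is {S0,S6}, of size 2.

2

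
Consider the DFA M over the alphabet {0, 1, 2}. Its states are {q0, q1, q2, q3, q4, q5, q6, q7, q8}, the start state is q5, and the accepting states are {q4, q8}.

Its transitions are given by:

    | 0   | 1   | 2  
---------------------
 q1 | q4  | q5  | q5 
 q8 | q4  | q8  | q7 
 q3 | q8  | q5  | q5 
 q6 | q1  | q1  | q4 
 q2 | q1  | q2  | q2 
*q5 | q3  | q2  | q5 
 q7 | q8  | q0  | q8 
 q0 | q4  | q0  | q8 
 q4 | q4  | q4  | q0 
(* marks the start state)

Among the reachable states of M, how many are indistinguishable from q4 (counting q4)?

2

First remove the unreachable states {q6}; 8 states remain.
Initial partition by acceptance: {q4,q8} | {q0,q1,q2,q3,q5,q7}.
Refine {q0,q1,q2,q3,q5,q7} on symbol 0: members go to different blocks, giving {q0,q1,q3,q7} and {q2,q5}.
Refine {q0,q1,q3,q7} on symbol 1: members go to different blocks, giving {q0,q7} and {q1,q3}.
The partition is now stable with 4 blocks: {q4,q8} | {q0,q7} | {q2,q5} | {q1,q3}.
State q4 belongs to the block {q4,q8}, which has 2 states.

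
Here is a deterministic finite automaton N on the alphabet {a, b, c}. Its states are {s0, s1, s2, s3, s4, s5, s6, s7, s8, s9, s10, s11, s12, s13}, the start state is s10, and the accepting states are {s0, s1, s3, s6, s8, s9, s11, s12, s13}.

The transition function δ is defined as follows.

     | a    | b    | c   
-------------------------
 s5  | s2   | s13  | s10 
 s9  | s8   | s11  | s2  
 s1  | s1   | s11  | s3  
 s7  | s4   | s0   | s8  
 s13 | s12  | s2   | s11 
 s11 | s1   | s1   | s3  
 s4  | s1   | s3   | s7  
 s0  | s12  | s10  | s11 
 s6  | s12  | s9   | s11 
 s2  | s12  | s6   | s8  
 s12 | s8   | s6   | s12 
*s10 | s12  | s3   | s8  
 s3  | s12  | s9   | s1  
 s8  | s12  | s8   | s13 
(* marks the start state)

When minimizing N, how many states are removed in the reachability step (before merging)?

4

Starting at s10 and following transitions, the reachable set is {s1, s2, s3, s6, s8, s9, s10, s11, s12, s13}. That leaves s0, s4, s5, s7 unreachable — 4 in total.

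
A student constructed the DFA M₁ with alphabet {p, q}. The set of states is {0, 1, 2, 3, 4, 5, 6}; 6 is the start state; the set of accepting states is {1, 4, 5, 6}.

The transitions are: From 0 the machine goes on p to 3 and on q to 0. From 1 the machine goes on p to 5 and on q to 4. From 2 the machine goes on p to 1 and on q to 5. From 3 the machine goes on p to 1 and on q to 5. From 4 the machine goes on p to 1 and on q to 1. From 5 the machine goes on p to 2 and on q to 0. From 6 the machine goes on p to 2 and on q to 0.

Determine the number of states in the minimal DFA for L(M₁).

5

Every state is reachable, so we keep all 7.
Start with accepting vs non-accepting: {1,4,5,6} | {0,2,3}.
Refine {1,4,5,6} on symbol p: members go to different blocks, giving {1,4} and {5,6}.
Refine {1,4} on symbol p: members go to different blocks, giving {1} and {4}.
Split {0,2,3} by δ(·,p) → {2,3} and {0}.
Stable partition: {1} | {2,3} | {5,6} | {4} | {0} — 5 equivalence classes.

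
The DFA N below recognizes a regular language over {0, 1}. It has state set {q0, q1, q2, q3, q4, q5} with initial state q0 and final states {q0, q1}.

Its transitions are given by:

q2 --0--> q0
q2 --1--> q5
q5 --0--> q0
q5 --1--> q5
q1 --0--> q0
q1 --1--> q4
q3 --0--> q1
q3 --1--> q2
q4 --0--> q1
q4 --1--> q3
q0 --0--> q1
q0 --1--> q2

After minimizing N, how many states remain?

2

All states are reachable from the start state.
P0 = {q0,q1} | {q2,q3,q4,q5}.
The partition is now stable with 2 blocks: {q0,q1} | {q2,q3,q4,q5}.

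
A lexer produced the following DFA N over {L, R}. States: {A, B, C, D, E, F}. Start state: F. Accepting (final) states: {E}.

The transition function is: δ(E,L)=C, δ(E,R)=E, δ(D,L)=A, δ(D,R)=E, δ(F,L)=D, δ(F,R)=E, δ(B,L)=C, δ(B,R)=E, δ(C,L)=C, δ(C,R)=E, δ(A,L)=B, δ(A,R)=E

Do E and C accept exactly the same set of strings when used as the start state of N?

Every state is reachable, so we keep all 6.
Start with accepting vs non-accepting: {E} | {A,B,C,D,F}.
Stable partition: {E} | {A,B,C,D,F} — 2 equivalence classes.
E and C end up in different blocks, so they are distinguishable. For instance, the string 'ε' is accepted from only E.

No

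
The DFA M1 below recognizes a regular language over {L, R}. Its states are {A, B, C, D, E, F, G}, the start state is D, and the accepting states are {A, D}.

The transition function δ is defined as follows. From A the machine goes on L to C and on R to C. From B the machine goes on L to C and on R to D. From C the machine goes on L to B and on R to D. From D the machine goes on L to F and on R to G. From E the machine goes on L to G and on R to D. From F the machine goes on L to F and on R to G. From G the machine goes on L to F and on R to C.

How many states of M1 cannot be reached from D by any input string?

2

Starting at D and following transitions, the reachable set is {B, C, D, F, G}. That leaves A, E unreachable — 2 in total.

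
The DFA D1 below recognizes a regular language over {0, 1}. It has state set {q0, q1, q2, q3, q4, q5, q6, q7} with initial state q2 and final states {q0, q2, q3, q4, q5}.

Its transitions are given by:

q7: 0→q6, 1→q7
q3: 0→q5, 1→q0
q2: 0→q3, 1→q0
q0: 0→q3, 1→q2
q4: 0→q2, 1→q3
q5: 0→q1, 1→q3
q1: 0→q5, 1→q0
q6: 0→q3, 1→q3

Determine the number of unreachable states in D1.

3

No path from q2 leads to q4, q6, q7; the other 5 states are all reachable.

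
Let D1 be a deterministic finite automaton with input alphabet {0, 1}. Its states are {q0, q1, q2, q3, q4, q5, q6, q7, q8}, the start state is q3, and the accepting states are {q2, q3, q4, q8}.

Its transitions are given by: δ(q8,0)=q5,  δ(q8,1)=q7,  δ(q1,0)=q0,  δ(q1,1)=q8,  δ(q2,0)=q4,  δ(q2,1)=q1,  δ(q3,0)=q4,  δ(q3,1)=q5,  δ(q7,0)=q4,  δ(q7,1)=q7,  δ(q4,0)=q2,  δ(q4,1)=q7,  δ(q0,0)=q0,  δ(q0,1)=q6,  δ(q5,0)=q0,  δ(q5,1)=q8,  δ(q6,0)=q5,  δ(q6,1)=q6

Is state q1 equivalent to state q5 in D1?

Every state is reachable, so we keep all 9.
Start with accepting vs non-accepting: {q2,q3,q4,q8} | {q0,q1,q5,q6,q7}.
On input 0, block {q2,q3,q4,q8} splits into {q2,q3,q4} and {q8}.
On input 0, block {q0,q1,q5,q6,q7} splits into {q0,q1,q5,q6} and {q7}.
On input 1, block {q2,q3,q4} splits into {q2,q3} and {q4}.
Split {q0,q1,q5,q6} by δ(·,1) → {q0,q6} and {q1,q5}.
Refine {q0,q6} on symbol 0: members go to different blocks, giving {q0} and {q6}.
No further refinement is possible. Final partition (7 blocks): {q2,q3} | {q0} | {q8} | {q7} | {q4} | {q1,q5} | {q6}.
q1 and q5 lie in the same block of the stable partition, so they are equivalent — no string distinguishes them.

Yes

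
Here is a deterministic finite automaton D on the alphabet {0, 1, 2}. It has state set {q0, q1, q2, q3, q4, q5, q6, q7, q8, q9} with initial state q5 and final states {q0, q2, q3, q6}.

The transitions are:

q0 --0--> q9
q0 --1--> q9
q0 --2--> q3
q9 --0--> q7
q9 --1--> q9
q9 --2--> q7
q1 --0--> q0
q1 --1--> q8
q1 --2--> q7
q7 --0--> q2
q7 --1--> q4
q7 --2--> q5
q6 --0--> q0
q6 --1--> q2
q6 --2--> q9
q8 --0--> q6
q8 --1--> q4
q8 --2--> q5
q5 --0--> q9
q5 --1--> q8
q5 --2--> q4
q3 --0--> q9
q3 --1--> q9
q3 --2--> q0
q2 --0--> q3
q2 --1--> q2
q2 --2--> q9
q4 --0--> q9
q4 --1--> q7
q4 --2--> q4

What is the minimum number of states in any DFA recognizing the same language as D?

5

States {q1} cannot be reached from the start state, so discard them.
Start with accepting vs non-accepting: {q0,q2,q3,q6} | {q4,q5,q7,q8,q9}.
On input 0, block {q0,q2,q3,q6} splits into {q0,q3} and {q2,q6}.
Split {q4,q5,q7,q8,q9} by δ(·,0) → {q4,q5,q9} and {q7,q8}.
Refine {q4,q5,q9} on symbol 0: members go to different blocks, giving {q4,q5} and {q9}.
Stable partition: {q0,q3} | {q4,q5} | {q2,q6} | {q7,q8} | {q9} — 5 equivalence classes.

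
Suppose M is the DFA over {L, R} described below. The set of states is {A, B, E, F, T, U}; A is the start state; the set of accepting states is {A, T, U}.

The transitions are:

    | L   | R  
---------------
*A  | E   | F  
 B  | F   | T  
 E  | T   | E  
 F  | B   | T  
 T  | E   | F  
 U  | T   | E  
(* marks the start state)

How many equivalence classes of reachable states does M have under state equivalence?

3

First remove the unreachable states {U}; 5 states remain.
Initial partition by acceptance: {A,T} | {B,E,F}.
Split {B,E,F} by δ(·,L) → {B,F} and {E}.
The partition is now stable with 3 blocks: {A,T} | {B,F} | {E}.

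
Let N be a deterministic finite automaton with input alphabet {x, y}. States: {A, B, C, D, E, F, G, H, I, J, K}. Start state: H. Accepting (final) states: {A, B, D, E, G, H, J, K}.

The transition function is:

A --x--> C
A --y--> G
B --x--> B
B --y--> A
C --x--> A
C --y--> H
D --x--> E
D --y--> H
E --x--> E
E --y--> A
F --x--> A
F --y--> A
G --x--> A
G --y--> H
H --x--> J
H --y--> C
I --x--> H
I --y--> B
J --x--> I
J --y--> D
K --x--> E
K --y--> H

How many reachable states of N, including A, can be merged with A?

1

States {F,K} cannot be reached from the start state, so discard them.
Start with accepting vs non-accepting: {A,B,D,E,G,H,J} | {C,I}.
On input x, block {A,B,D,E,G,H,J} splits into {B,D,E,G,H} and {A,J}.
Split {B,D,E,G,H} by δ(·,x) → {B,D,E} and {G,H}.
Refine {B,D,E} on symbol y: members go to different blocks, giving {B,E} and {D}.
On input x, block {C,I} splits into {C} and {I}.
On input x, block {A,J} splits into {A} and {J}.
Split {G,H} by δ(·,x) → {G} and {H}.
The partition is now stable with 8 blocks: {B,E} | {C} | {A} | {G} | {D} | {I} | {J} | {H}.
State A belongs to the block {A}, which has 1 states.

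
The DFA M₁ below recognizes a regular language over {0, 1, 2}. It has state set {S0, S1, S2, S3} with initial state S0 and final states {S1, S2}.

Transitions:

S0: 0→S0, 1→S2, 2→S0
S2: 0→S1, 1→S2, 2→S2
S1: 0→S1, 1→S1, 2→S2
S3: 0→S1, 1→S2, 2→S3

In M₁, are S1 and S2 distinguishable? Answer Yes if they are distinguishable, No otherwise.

No

States {S3} cannot be reached from the start state, so discard them.
Initial partition by acceptance: {S1,S2} | {S0}.
The partition is now stable with 2 blocks: {S1,S2} | {S0}.
S1 and S2 lie in the same block of the stable partition, so they are equivalent — no string distinguishes them.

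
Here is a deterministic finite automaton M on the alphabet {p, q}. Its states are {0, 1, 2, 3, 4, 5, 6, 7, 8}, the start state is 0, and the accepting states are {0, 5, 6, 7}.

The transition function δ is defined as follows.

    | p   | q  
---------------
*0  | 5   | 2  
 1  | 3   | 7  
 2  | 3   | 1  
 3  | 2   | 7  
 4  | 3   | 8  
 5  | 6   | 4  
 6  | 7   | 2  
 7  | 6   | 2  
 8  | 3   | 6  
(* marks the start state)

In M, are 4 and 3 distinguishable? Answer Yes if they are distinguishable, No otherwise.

Yes

Start with accepting vs non-accepting: {0,5,6,7} | {1,2,3,4,8}.
Refine {1,2,3,4,8} on symbol q: members go to different blocks, giving {1,3,8} and {2,4}.
Refine {1,3,8} on symbol p: members go to different blocks, giving {1,8} and {3}.
Stable partition: {0,5,6,7} | {1,8} | {2,4} | {3} — 4 equivalence classes.
4 and 3 end up in different blocks, so they are distinguishable. For instance, the string 'q' is accepted from only 3.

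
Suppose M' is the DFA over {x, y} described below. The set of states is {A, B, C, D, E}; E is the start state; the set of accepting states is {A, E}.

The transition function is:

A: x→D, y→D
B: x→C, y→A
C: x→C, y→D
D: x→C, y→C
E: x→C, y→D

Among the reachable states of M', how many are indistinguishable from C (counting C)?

2

Reachable states from the start: {C,D,E}. Unreachable: {A,B} — drop them.
Initial partition by acceptance: {E} | {C,D}.
No further refinement is possible. Final partition (2 blocks): {E} | {C,D}.
The equivalence class containing C is {C,D}, of size 2.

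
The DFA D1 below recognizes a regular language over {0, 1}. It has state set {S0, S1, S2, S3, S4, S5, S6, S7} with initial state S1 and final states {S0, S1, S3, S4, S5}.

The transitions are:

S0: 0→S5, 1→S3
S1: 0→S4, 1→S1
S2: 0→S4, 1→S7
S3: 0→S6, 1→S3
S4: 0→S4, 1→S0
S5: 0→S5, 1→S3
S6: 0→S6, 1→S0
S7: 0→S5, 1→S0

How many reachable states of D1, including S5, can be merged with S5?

States {S2,S7} cannot be reached from the start state, so discard them.
Initial partition by acceptance: {S0,S1,S3,S4,S5} | {S6}.
Refine {S0,S1,S3,S4,S5} on symbol 0: members go to different blocks, giving {S0,S1,S4,S5} and {S3}.
On input 1, block {S0,S1,S4,S5} splits into {S0,S5} and {S1,S4}.
On input 1, block {S1,S4} splits into {S1} and {S4}.
Stable partition: {S0,S5} | {S6} | {S3} | {S1} | {S4} — 5 equivalence classes.
State S5 belongs to the block {S0,S5}, which has 2 states.

2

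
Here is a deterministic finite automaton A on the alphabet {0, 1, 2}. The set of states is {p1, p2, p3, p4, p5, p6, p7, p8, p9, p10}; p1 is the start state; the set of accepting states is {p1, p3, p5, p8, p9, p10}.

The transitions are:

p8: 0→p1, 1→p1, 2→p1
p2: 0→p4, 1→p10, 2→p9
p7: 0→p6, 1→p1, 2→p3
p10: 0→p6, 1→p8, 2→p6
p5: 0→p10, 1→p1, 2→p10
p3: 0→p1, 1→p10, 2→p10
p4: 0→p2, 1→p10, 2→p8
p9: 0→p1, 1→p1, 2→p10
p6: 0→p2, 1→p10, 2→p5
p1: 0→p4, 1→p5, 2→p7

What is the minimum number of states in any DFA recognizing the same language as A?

3

All states are reachable from the start state.
Start with accepting vs non-accepting: {p1,p3,p5,p8,p9,p10} | {p2,p4,p6,p7}.
On input 0, block {p1,p3,p5,p8,p9,p10} splits into {p3,p5,p8,p9} and {p1,p10}.
The partition is now stable with 3 blocks: {p3,p5,p8,p9} | {p2,p4,p6,p7} | {p1,p10}.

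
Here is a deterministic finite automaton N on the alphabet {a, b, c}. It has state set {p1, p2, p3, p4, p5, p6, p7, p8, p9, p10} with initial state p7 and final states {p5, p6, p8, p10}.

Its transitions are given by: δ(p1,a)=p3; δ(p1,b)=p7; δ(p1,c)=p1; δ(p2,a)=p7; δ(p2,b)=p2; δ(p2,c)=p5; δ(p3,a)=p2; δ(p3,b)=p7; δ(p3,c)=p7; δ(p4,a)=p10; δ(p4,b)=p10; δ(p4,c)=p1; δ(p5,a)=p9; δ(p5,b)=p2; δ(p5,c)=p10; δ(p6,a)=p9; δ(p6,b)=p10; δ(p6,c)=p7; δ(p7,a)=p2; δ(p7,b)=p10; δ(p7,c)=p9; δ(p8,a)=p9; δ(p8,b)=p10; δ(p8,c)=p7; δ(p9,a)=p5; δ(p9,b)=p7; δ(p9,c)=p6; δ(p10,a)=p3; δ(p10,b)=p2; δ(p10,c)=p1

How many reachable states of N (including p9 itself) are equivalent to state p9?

First remove the unreachable states {p4,p8}; 8 states remain.
P0 = {p5,p6,p10} | {p1,p2,p3,p7,p9}.
Refine {p5,p6,p10} on symbol b: members go to different blocks, giving {p5,p10} and {p6}.
Refine {p5,p10} on symbol c: members go to different blocks, giving {p5} and {p10}.
Split {p1,p2,p3,p7,p9} by δ(·,a) → {p1,p2,p3,p7} and {p9}.
On input b, block {p1,p2,p3,p7} splits into {p1,p2,p3} and {p7}.
On input a, block {p1,p2,p3} splits into {p1,p3} and {p2}.
Refine {p1,p3} on symbol a: members go to different blocks, giving {p1} and {p3}.
Stable partition: {p5} | {p1} | {p6} | {p10} | {p9} | {p7} | {p2} | {p3} — 8 equivalence classes.
State p9 belongs to the block {p9}, which has 1 states.

1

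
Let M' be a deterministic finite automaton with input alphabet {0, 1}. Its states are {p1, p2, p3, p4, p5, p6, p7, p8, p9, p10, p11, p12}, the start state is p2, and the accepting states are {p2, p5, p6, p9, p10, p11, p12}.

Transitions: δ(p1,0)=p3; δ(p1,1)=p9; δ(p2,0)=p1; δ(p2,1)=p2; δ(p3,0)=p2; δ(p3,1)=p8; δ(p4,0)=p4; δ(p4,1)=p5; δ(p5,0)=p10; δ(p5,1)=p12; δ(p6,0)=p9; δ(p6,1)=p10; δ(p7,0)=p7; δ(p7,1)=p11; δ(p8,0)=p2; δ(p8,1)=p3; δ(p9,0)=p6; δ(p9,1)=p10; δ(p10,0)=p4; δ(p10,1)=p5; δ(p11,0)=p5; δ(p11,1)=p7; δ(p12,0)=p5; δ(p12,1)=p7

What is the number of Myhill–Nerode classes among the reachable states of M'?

All states are reachable from the start state.
Initial partition by acceptance: {p2,p5,p6,p9,p10,p11,p12} | {p1,p3,p4,p7,p8}.
Split {p2,p5,p6,p9,p10,p11,p12} by δ(·,0) → {p5,p6,p9,p11,p12} and {p2,p10}.
Split {p5,p6,p9,p11,p12} by δ(·,0) → {p6,p9,p11,p12} and {p5}.
Refine {p6,p9,p11,p12} on symbol 0: members go to different blocks, giving {p6,p9} and {p11,p12}.
Split {p1,p3,p4,p7,p8} by δ(·,0) → {p1,p4,p7} and {p3,p8}.
On input 0, block {p1,p4,p7} splits into {p4,p7} and {p1}.
Refine {p4,p7} on symbol 1: members go to different blocks, giving {p4} and {p7}.
On input 0, block {p2,p10} splits into {p2} and {p10}.
No further refinement is possible. Final partition (9 blocks): {p6,p9} | {p4} | {p2} | {p5} | {p11,p12} | {p3,p8} | {p1} | {p7} | {p10}.

9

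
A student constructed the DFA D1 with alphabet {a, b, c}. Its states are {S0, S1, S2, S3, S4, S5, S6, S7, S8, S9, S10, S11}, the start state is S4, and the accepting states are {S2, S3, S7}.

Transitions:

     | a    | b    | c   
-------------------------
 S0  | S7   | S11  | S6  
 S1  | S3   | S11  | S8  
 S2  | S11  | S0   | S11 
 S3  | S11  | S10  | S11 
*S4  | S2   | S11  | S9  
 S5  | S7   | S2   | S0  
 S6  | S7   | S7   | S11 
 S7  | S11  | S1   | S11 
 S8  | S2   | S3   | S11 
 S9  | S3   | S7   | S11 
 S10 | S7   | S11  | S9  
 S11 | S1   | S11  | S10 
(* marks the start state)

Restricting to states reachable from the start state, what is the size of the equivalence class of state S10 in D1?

4

States {S5} cannot be reached from the start state, so discard them.
Initial partition by acceptance: {S2,S3,S7} | {S0,S1,S4,S6,S8,S9,S10,S11}.
Refine {S0,S1,S4,S6,S8,S9,S10,S11} on symbol a: members go to different blocks, giving {S0,S1,S4,S6,S8,S9,S10} and {S11}.
Split {S0,S1,S4,S6,S8,S9,S10} by δ(·,b) → {S0,S1,S4,S10} and {S6,S8,S9}.
No further refinement is possible. Final partition (4 blocks): {S2,S3,S7} | {S0,S1,S4,S10} | {S11} | {S6,S8,S9}.
The equivalence class containing S10 is {S0,S1,S4,S10}, of size 4.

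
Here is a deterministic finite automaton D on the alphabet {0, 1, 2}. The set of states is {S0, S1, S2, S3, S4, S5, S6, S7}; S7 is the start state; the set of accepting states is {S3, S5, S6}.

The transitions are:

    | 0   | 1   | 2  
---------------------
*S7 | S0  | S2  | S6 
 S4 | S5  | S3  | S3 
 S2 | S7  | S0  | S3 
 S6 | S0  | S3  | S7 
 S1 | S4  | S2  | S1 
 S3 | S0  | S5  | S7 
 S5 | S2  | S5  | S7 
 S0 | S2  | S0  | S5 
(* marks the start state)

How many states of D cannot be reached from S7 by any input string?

2

No path from S7 leads to S1, S4; the other 6 states are all reachable.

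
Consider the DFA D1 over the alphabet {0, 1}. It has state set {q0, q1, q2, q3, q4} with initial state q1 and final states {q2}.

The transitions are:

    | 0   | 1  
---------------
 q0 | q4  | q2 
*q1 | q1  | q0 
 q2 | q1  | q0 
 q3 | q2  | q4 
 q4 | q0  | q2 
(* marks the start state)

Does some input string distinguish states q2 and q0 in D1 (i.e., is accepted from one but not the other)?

Yes

States {q3} cannot be reached from the start state, so discard them.
Initial partition by acceptance: {q2} | {q0,q1,q4}.
On input 1, block {q0,q1,q4} splits into {q0,q4} and {q1}.
No further refinement is possible. Final partition (3 blocks): {q2} | {q0,q4} | {q1}.
q2 and q0 end up in different blocks, so they are distinguishable. For instance, the string 'ε' is accepted from only q2.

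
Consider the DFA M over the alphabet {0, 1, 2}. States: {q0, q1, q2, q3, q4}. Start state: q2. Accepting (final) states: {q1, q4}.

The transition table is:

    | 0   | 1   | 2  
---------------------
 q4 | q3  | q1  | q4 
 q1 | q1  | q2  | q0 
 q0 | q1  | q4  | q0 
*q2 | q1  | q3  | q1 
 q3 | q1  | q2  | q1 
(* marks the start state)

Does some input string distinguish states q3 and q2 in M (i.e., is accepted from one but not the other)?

No

Start with accepting vs non-accepting: {q1,q4} | {q0,q2,q3}.
Refine {q1,q4} on symbol 0: members go to different blocks, giving {q1} and {q4}.
Refine {q0,q2,q3} on symbol 1: members go to different blocks, giving {q2,q3} and {q0}.
The partition is now stable with 4 blocks: {q1} | {q2,q3} | {q4} | {q0}.
q3 and q2 lie in the same block of the stable partition, so they are equivalent — no string distinguishes them.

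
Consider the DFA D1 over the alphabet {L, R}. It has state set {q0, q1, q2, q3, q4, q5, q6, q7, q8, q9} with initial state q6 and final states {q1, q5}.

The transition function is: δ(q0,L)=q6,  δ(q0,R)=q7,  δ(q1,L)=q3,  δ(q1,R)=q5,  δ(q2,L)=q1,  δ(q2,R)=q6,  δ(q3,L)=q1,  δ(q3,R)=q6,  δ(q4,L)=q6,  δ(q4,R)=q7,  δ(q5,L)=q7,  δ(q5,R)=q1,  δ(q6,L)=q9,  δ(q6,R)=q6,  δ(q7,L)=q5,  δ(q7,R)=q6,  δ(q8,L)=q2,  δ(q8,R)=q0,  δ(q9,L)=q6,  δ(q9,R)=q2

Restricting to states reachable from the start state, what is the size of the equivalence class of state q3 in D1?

Reachable states from the start: {q1,q2,q3,q5,q6,q7,q9}. Unreachable: {q0,q4,q8} — drop them.
Start with accepting vs non-accepting: {q1,q5} | {q2,q3,q6,q7,q9}.
Refine {q2,q3,q6,q7,q9} on symbol L: members go to different blocks, giving {q2,q3,q7} and {q6,q9}.
Split {q6,q9} by δ(·,R) → {q6} and {q9}.
The partition is now stable with 4 blocks: {q1,q5} | {q2,q3,q7} | {q6} | {q9}.
The equivalence class containing q3 is {q2,q3,q7}, of size 3.

3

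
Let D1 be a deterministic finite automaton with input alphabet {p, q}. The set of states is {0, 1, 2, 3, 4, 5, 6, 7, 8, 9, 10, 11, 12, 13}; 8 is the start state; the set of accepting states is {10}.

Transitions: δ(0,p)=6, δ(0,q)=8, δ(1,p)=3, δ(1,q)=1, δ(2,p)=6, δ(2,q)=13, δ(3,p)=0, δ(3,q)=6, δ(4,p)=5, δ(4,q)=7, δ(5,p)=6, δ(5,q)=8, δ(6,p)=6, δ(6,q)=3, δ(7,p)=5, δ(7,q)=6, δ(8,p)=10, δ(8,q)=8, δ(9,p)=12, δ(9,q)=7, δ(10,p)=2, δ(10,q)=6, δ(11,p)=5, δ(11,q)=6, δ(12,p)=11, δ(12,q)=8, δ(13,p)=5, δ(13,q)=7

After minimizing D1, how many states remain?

7

First remove the unreachable states {1,4,9,11,12}; 9 states remain.
P0 = {10} | {0,2,3,5,6,7,8,13}.
Split {0,2,3,5,6,7,8,13} by δ(·,p) → {0,2,3,5,6,7,13} and {8}.
Split {0,2,3,5,6,7,13} by δ(·,q) → {2,3,6,7,13} and {0,5}.
Refine {2,3,6,7,13} on symbol p: members go to different blocks, giving {3,7,13} and {2,6}.
Refine {3,7,13} on symbol q: members go to different blocks, giving {3,7} and {13}.
Refine {2,6} on symbol q: members go to different blocks, giving {2} and {6}.
No further refinement is possible. Final partition (7 blocks): {10} | {3,7} | {8} | {0,5} | {2} | {13} | {6}.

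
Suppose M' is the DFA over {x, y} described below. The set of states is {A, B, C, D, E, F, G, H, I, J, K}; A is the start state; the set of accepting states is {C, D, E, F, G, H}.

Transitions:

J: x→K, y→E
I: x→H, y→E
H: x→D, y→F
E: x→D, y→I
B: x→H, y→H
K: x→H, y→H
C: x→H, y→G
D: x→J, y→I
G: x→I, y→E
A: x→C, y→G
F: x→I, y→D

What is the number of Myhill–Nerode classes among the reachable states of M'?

First remove the unreachable states {B}; 10 states remain.
P0 = {C,D,E,F,G,H} | {A,I,J,K}.
On input x, block {C,D,E,F,G,H} splits into {C,E,H} and {D,F,G}.
Refine {C,E,H} on symbol x: members go to different blocks, giving {E,H} and {C}.
Refine {E,H} on symbol y: members go to different blocks, giving {E} and {H}.
Split {A,I,J,K} by δ(·,x) → {I,K} and {A} and {J}.
Refine {I,K} on symbol y: members go to different blocks, giving {I} and {K}.
Split {D,F,G} by δ(·,x) → {F,G} and {D}.
Refine {F,G} on symbol y: members go to different blocks, giving {F} and {G}.
No further refinement is possible. Final partition (10 blocks): {E} | {I} | {F} | {C} | {H} | {A} | {J} | {K} | {D} | {G}.

10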